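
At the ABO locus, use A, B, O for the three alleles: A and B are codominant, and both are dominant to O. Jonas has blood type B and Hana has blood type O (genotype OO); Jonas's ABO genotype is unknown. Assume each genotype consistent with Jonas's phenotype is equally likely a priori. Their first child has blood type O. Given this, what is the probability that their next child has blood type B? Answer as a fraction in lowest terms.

1/2

Possible genotypes: Jonas ∈ {BB, BO}; Hana ∈ {OO}.
Weight each parental genotype pair by prior × P(type-O child):
  BO × OO: posterior weight 1; P(next child type B) = 1/2.
Weighted sum = 1/2.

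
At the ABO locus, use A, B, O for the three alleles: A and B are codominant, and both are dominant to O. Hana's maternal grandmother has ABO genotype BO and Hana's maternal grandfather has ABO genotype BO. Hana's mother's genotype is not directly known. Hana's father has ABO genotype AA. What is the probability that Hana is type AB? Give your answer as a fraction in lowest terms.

1/2

Hana's mother's ABO genotype from BO × BO: 1/4 BB, 1/2 BO, 1/4 OO.
Crossing each possibility with the father AA and summing P(type AB): 1/4·1 + 1/2·1/2 + 1/4·0 = 1/2.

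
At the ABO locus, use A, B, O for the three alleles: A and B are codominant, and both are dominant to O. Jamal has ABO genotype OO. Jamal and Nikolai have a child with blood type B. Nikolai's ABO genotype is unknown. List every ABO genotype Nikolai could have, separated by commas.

For each candidate genotype of Nikolai, check whether crossing it with OO can produce every observed child phenotype.
  AA → possible child types {A} ✗
  AB → possible child types {A, B} ✓
  AO → possible child types {O, A} ✗
  BB → possible child types {B} ✓
  BO → possible child types {O, B} ✓
  OO → possible child types {O} ✗

AB, BB, BO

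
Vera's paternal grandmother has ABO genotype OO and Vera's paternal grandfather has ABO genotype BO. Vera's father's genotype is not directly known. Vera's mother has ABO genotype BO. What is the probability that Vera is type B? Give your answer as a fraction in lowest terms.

Vera's father's ABO genotype from OO × BO: 1/2 BO, 1/2 OO.
Crossing each possibility with the mother BO and summing P(type B): 1/2·3/4 + 1/2·1/2 = 5/8.

5/8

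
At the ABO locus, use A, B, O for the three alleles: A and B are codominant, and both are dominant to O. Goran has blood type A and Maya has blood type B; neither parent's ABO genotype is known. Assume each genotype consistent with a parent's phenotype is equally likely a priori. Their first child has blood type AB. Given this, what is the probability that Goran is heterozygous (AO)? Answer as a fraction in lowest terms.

1/3

Possible genotypes: Goran ∈ {AA, AO}; Maya ∈ {BB, BO}.
Weight each parental genotype pair by prior × P(type-AB child):
  AA × BB: posterior weight 4/9.
  AA × BO: posterior weight 2/9.
  AO × BB: posterior weight 2/9.
  AO × BO: posterior weight 1/9.
Sum the posterior weight over pairs where Goran is AO: 1/3.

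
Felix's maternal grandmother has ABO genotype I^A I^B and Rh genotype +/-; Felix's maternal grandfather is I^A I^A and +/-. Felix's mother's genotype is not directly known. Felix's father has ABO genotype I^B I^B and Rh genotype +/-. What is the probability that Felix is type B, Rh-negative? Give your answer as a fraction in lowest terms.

Felix's mother's ABO genotype from I^A I^B × I^A I^A: 1/2 I^A I^A, 1/2 I^A I^B.
Crossing each possibility with the father I^B I^B and summing P(type B): 1/2·0 + 1/2·1/2 = 1/4.
Similarly for Rh via the mother's Rh distribution: P(Rh-) = 1/4.
Independent loci: 1/4 × 1/4 = 1/16.

1/16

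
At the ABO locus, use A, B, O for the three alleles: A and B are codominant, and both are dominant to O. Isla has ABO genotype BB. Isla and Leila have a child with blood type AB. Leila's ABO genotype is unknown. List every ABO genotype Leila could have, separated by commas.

For each candidate genotype of Leila, check whether crossing it with BB can produce every observed child phenotype.
  AA → possible child types {AB} ✓
  AB → possible child types {B, AB} ✓
  AO → possible child types {B, AB} ✓
  BB → possible child types {B} ✗
  BO → possible child types {B} ✗
  OO → possible child types {B} ✗

AA, AB, AO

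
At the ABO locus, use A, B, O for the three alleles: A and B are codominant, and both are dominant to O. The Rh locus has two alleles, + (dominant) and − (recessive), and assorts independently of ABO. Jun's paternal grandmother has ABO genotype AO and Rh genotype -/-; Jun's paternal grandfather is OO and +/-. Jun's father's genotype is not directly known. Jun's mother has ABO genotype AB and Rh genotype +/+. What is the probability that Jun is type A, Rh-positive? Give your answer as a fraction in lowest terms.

Jun's father's ABO genotype from AO × OO: 1/2 AO, 1/2 OO.
Crossing each possibility with the mother AB and summing P(type A): 1/2·1/2 + 1/2·1/2 = 1/2.
Similarly for Rh via the father's Rh distribution: P(Rh+) = 1.
Independent loci: 1/2 × 1 = 1/2.

1/2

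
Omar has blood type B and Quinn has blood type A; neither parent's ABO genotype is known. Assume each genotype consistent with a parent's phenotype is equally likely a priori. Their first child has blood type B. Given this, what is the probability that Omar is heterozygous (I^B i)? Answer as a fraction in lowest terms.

1/3

Possible genotypes: Omar ∈ {I^B I^B, I^B i}; Quinn ∈ {I^A I^A, I^A i}.
Weight each parental genotype pair by prior × P(type-B child):
  I^B I^B × I^A i: posterior weight 2/3.
  I^B i × I^A i: posterior weight 1/3.
Sum the posterior weight over pairs where Omar is I^B i: 1/3.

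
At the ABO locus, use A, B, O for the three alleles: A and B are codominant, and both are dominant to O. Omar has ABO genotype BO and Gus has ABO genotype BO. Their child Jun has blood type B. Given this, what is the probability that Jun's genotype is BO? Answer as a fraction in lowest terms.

Cross BO × BO → 1/4 BB, 1/2 BO, 1/4 OO.
Type-B genotypes among offspring: BB (1/4), BO (1/2); total 3/4.
P(BO | type B) = (1/2) / (3/4) = 2/3.

2/3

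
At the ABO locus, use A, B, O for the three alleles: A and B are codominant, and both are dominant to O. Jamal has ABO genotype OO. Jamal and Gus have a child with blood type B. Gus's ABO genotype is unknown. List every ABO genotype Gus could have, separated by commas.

AB, BB, BO

For each candidate genotype of Gus, check whether crossing it with OO can produce every observed child phenotype.
  AA → possible child types {A} ✗
  AB → possible child types {A, B} ✓
  AO → possible child types {O, A} ✗
  BB → possible child types {B} ✓
  BO → possible child types {O, B} ✓
  OO → possible child types {O} ✗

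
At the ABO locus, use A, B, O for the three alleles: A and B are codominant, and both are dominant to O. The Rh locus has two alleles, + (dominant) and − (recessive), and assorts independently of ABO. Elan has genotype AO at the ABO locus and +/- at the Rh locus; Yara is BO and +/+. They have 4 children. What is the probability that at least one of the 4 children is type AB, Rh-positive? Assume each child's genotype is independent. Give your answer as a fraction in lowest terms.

ABO cross AO × BO → 1/4 O, 1/4 A, 1/4 B, 1/4 AB.
Rh cross +/- × +/+ → 1 Rh+; so P(type AB, Rh-positive) = 1/4 × 1 = 1/4 per child.
P(none) = (3/4)^4 = 81/256; P(at least one) = 1 − 81/256 = 175/256.

175/256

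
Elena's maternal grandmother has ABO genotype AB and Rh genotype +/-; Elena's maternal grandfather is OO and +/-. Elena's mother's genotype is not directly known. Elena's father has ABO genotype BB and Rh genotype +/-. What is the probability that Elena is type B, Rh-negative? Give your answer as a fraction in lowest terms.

Elena's mother's ABO genotype from AB × OO: 1/2 AO, 1/2 BO.
Crossing each possibility with the father BB and summing P(type B): 1/2·1/2 + 1/2·1 = 3/4.
Similarly for Rh via the mother's Rh distribution: P(Rh-) = 1/4.
Independent loci: 3/4 × 1/4 = 3/16.

3/16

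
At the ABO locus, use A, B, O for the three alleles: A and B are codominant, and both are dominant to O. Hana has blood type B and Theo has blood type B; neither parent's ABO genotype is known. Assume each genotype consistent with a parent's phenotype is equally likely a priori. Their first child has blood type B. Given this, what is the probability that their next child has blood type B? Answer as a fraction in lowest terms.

Possible genotypes: Hana ∈ {BB, BO}; Theo ∈ {BB, BO}.
Weight each parental genotype pair by prior × P(type-B child):
  BB × BB: posterior weight 4/15; P(next child type B) = 1.
  BB × BO: posterior weight 4/15; P(next child type B) = 1.
  BO × BB: posterior weight 4/15; P(next child type B) = 1.
  BO × BO: posterior weight 1/5; P(next child type B) = 3/4.
Weighted sum = 19/20.

19/20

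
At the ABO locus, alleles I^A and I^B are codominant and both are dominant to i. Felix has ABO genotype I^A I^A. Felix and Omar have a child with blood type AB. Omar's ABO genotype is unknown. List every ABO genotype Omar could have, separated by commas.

For each candidate genotype of Omar, check whether crossing it with I^A I^A can produce every observed child phenotype.
  I^A I^A → possible child types {A} ✗
  I^A I^B → possible child types {A, AB} ✓
  I^A i → possible child types {A} ✗
  I^B I^B → possible child types {AB} ✓
  I^B i → possible child types {A, AB} ✓
  i i → possible child types {A} ✗

I^A I^B, I^B I^B, I^B i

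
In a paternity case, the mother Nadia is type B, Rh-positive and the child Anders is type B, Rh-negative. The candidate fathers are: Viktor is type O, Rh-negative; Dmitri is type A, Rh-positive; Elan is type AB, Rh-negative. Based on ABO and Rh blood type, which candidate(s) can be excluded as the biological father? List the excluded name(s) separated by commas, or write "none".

none

A candidate is excluded only if no genotype consistent with his phenotype could produce a type B, Rh-negative child with a type B, Rh-positive mother.
Every candidate has at least one consistent genotype combination, so none can be excluded.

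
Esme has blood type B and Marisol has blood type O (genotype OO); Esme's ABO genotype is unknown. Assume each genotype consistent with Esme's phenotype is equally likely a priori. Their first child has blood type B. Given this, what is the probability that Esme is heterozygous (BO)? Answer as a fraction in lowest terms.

1/3

Possible genotypes: Esme ∈ {BB, BO}; Marisol ∈ {OO}.
Weight each parental genotype pair by prior × P(type-B child):
  BB × OO: posterior weight 2/3.
  BO × OO: posterior weight 1/3.
Sum the posterior weight over pairs where Esme is BO: 1/3.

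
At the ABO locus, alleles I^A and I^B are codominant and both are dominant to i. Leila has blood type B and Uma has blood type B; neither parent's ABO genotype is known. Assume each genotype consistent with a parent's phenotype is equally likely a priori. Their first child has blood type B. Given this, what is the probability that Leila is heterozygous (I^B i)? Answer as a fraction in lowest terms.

Possible genotypes: Leila ∈ {I^B I^B, I^B i}; Uma ∈ {I^B I^B, I^B i}.
Weight each parental genotype pair by prior × P(type-B child):
  I^B I^B × I^B I^B: posterior weight 4/15.
  I^B I^B × I^B i: posterior weight 4/15.
  I^B i × I^B I^B: posterior weight 4/15.
  I^B i × I^B i: posterior weight 1/5.
Sum the posterior weight over pairs where Leila is I^B i: 7/15.

7/15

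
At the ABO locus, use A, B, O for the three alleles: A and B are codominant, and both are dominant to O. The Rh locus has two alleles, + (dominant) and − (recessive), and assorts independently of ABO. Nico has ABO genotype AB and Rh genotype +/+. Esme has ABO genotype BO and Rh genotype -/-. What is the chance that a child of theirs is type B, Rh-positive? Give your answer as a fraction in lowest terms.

ABO cross AB × BO → offspring phenotypes: 1/4 A, 1/2 B, 1/4 AB.
Rh cross +/+ × -/- → 1 Rh+.
Independent loci: P(type B, Rh-positive) = 1/2 × 1 = 1/2.

1/2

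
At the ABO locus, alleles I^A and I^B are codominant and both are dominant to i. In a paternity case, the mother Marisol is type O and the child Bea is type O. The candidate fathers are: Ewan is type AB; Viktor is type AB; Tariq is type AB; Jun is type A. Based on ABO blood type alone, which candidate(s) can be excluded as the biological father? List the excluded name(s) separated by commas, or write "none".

A candidate is excluded only if no genotype consistent with his phenotype could produce a type O child with a type O mother.
Ewan (type AB): no genotype consistent with that phenotype can produce a type-O child with a type-O mother.
Viktor (type AB): no genotype consistent with that phenotype can produce a type-O child with a type-O mother.
Tariq (type AB): no genotype consistent with that phenotype can produce a type-O child with a type-O mother.

Ewan, Viktor, Tariq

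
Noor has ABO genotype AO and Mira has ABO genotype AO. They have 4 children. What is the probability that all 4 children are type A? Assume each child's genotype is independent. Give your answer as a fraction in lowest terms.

81/256

ABO cross AO × AO → 1/4 O, 3/4 A.
So P(type A) = 3/4 per child.
All 4 independent: (3/4)^4 = 81/256.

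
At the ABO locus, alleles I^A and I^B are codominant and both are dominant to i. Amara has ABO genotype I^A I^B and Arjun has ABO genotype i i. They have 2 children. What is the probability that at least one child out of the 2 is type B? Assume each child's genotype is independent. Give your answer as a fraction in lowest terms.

3/4

ABO cross I^A I^B × i i → 1/2 A, 1/2 B.
So P(type B) = 1/2 per child.
P(none) = (1/2)^2 = 1/4; P(at least one) = 1 − 1/4 = 3/4.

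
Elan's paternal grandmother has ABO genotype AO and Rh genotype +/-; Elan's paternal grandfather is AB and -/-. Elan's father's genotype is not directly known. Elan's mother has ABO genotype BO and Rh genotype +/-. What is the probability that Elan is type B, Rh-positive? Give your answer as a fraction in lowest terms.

15/64

Elan's father's ABO genotype from AO × AB: 1/4 AA, 1/4 AB, 1/4 AO, 1/4 BO.
Crossing each possibility with the mother BO and summing P(type B): 1/4·0 + 1/4·1/2 + 1/4·1/4 + 1/4·3/4 = 3/8.
Similarly for Rh via the father's Rh distribution: P(Rh+) = 5/8.
Independent loci: 3/8 × 5/8 = 15/64.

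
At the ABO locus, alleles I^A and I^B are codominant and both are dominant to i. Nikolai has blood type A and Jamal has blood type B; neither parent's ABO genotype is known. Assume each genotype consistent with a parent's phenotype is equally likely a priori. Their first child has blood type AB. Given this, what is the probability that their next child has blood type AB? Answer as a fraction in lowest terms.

25/36

Possible genotypes: Nikolai ∈ {I^A I^A, I^A i}; Jamal ∈ {I^B I^B, I^B i}.
Weight each parental genotype pair by prior × P(type-AB child):
  I^A I^A × I^B I^B: posterior weight 4/9; P(next child type AB) = 1.
  I^A I^A × I^B i: posterior weight 2/9; P(next child type AB) = 1/2.
  I^A i × I^B I^B: posterior weight 2/9; P(next child type AB) = 1/2.
  I^A i × I^B i: posterior weight 1/9; P(next child type AB) = 1/4.
Weighted sum = 25/36.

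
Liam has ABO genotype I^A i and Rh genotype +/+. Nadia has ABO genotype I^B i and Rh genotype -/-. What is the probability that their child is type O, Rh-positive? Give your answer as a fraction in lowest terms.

1/4

ABO cross I^A i × I^B i → offspring phenotypes: 1/4 O, 1/4 A, 1/4 B, 1/4 AB.
Rh cross +/+ × -/- → 1 Rh+.
Independent loci: P(type O, Rh-positive) = 1/4 × 1 = 1/4.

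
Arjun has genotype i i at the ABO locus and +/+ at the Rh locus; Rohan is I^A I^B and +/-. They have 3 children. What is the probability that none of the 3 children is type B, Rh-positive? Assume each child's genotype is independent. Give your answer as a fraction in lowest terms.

1/8

ABO cross i i × I^A I^B → 1/2 A, 1/2 B.
Rh cross +/+ × +/- → 1 Rh+; so P(type B, Rh-positive) = 1/2 × 1 = 1/2 per child.
P(not type B, Rh-positive) = 1/2 for one child; (1/2)^3 = 1/8.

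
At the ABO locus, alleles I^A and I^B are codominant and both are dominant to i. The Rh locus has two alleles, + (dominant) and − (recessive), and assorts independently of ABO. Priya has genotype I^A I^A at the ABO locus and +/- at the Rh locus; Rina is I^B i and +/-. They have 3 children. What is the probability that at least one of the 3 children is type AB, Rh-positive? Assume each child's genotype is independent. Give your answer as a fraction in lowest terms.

ABO cross I^A I^A × I^B i → 1/2 A, 1/2 AB.
Rh cross +/- × +/- → 3/4 Rh+, 1/4 Rh-; so P(type AB, Rh-positive) = 1/2 × 3/4 = 3/8 per child.
P(none) = (5/8)^3 = 125/512; P(at least one) = 1 − 125/512 = 387/512.

387/512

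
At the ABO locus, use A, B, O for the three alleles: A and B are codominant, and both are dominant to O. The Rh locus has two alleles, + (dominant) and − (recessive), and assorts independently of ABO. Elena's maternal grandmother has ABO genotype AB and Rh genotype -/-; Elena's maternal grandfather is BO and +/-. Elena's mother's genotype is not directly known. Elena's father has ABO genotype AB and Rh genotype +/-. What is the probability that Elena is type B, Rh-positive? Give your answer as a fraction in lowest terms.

Elena's mother's ABO genotype from AB × BO: 1/4 AB, 1/4 AO, 1/4 BB, 1/4 BO.
Crossing each possibility with the father AB and summing P(type B): 1/4·1/4 + 1/4·1/4 + 1/4·1/2 + 1/4·1/2 = 3/8.
Similarly for Rh via the mother's Rh distribution: P(Rh+) = 5/8.
Independent loci: 3/8 × 5/8 = 15/64.

15/64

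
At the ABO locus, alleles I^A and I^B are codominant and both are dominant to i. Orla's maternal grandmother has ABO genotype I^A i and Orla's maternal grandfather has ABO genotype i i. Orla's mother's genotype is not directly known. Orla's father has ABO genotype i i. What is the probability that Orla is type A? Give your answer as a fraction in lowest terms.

Orla's mother's ABO genotype from I^A i × i i: 1/2 I^A i, 1/2 i i.
Crossing each possibility with the father i i and summing P(type A): 1/2·1/2 + 1/2·0 = 1/4.

1/4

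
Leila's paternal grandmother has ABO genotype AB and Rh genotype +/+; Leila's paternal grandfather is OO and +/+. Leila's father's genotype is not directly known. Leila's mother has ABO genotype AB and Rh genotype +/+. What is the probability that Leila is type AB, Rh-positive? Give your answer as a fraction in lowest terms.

Leila's father's ABO genotype from AB × OO: 1/2 AO, 1/2 BO.
Crossing each possibility with the mother AB and summing P(type AB): 1/2·1/4 + 1/2·1/4 = 1/4.
Similarly for Rh via the father's Rh distribution: P(Rh+) = 1.
Independent loci: 1/4 × 1 = 1/4.

1/4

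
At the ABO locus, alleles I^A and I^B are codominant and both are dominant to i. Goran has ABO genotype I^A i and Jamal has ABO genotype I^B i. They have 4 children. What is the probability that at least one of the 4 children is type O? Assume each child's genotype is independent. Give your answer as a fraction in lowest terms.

175/256

ABO cross I^A i × I^B i → 1/4 O, 1/4 A, 1/4 B, 1/4 AB.
So P(type O) = 1/4 per child.
P(none) = (3/4)^4 = 81/256; P(at least one) = 1 − 81/256 = 175/256.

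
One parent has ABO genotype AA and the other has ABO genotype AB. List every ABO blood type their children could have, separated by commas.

Gametes from AA × AB give offspring ABO genotypes AA, AB, i.e. phenotypes A, AB.

A, AB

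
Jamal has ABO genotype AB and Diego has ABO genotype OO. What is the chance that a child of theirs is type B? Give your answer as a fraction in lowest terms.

1/2

ABO cross AB × OO → offspring phenotypes: 1/2 A, 1/2 B.
So P(type B) = 1/2.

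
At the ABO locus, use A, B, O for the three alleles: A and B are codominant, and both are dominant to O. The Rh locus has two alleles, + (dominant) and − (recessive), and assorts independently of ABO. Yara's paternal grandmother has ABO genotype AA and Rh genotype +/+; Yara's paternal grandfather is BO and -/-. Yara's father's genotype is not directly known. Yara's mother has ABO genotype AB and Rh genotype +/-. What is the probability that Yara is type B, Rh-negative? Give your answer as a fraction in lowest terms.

Yara's father's ABO genotype from AA × BO: 1/2 AB, 1/2 AO.
Crossing each possibility with the mother AB and summing P(type B): 1/2·1/4 + 1/2·1/4 = 1/4.
Similarly for Rh via the father's Rh distribution: P(Rh-) = 1/4.
Independent loci: 1/4 × 1/4 = 1/16.

1/16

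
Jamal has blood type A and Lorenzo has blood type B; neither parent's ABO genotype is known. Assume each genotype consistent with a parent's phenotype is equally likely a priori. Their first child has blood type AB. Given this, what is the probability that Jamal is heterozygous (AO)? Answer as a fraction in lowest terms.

1/3

Possible genotypes: Jamal ∈ {AA, AO}; Lorenzo ∈ {BB, BO}.
Weight each parental genotype pair by prior × P(type-AB child):
  AA × BB: posterior weight 4/9.
  AA × BO: posterior weight 2/9.
  AO × BB: posterior weight 2/9.
  AO × BO: posterior weight 1/9.
Sum the posterior weight over pairs where Jamal is AO: 1/3.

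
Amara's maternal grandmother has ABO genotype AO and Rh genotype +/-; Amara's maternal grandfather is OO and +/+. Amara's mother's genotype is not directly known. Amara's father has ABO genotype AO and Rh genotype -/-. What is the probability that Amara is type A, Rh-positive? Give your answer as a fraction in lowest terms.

Amara's mother's ABO genotype from AO × OO: 1/2 AO, 1/2 OO.
Crossing each possibility with the father AO and summing P(type A): 1/2·3/4 + 1/2·1/2 = 5/8.
Similarly for Rh via the mother's Rh distribution: P(Rh+) = 3/4.
Independent loci: 5/8 × 3/4 = 15/32.

15/32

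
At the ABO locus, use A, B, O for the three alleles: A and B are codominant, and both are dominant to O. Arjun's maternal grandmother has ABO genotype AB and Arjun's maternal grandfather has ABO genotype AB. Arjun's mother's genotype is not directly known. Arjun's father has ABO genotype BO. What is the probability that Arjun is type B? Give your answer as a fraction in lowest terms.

1/2

Arjun's mother's ABO genotype from AB × AB: 1/4 AA, 1/2 AB, 1/4 BB.
Crossing each possibility with the father BO and summing P(type B): 1/4·0 + 1/2·1/2 + 1/4·1 = 1/2.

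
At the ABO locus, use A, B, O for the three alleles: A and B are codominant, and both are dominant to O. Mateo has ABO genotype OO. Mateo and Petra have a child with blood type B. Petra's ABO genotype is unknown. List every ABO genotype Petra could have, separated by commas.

For each candidate genotype of Petra, check whether crossing it with OO can produce every observed child phenotype.
  AA → possible child types {A} ✗
  AB → possible child types {A, B} ✓
  AO → possible child types {O, A} ✗
  BB → possible child types {B} ✓
  BO → possible child types {O, B} ✓
  OO → possible child types {O} ✗

AB, BB, BO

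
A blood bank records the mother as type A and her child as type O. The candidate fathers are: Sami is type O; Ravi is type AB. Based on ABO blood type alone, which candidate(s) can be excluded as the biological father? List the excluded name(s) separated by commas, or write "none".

A candidate is excluded only if no genotype consistent with his phenotype could produce a type O child with a type A mother.
Ravi (type AB): no genotype consistent with that phenotype can produce a type-O child with a type-A mother.

Ravi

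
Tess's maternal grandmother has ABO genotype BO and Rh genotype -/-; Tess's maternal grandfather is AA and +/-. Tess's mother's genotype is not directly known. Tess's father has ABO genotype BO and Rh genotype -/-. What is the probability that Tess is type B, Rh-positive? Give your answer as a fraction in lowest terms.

3/32

Tess's mother's ABO genotype from BO × AA: 1/2 AB, 1/2 AO.
Crossing each possibility with the father BO and summing P(type B): 1/2·1/2 + 1/2·1/4 = 3/8.
Similarly for Rh via the mother's Rh distribution: P(Rh+) = 1/4.
Independent loci: 3/8 × 1/4 = 3/32.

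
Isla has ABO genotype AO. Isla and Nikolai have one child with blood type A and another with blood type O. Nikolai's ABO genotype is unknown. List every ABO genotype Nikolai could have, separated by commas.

For each candidate genotype of Nikolai, check whether crossing it with AO can produce every observed child phenotype.
  AA → possible child types {A} ✗
  AB → possible child types {A, B, AB} ✗
  AO → possible child types {O, A} ✓
  BB → possible child types {B, AB} ✗
  BO → possible child types {O, A, B, AB} ✓
  OO → possible child types {O, A} ✓

AO, BO, OO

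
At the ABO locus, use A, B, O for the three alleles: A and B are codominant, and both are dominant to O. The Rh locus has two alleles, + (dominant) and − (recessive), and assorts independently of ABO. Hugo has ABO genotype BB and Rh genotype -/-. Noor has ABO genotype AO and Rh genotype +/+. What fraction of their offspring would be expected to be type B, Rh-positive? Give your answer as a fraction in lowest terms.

1/2

ABO cross BB × AO → offspring phenotypes: 1/2 B, 1/2 AB.
Rh cross -/- × +/+ → 1 Rh+.
Independent loci: P(type B, Rh-positive) = 1/2 × 1 = 1/2.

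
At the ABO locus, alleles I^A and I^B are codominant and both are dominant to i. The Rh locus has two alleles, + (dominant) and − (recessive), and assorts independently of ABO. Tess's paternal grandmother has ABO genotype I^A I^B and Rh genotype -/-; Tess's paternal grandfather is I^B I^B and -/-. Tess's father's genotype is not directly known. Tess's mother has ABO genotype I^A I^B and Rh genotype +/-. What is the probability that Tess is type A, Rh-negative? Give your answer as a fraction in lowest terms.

Tess's father's ABO genotype from I^A I^B × I^B I^B: 1/2 I^A I^B, 1/2 I^B I^B.
Crossing each possibility with the mother I^A I^B and summing P(type A): 1/2·1/4 + 1/2·0 = 1/8.
Similarly for Rh via the father's Rh distribution: P(Rh-) = 1/2.
Independent loci: 1/8 × 1/2 = 1/16.

1/16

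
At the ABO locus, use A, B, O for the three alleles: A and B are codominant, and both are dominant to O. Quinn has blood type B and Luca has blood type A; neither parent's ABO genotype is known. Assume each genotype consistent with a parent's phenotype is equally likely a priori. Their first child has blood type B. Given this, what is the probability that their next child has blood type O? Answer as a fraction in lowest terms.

Possible genotypes: Quinn ∈ {BB, BO}; Luca ∈ {AA, AO}.
Weight each parental genotype pair by prior × P(type-B child):
  BB × AO: posterior weight 2/3; P(next child type O) = 0.
  BO × AO: posterior weight 1/3; P(next child type O) = 1/4.
Weighted sum = 1/12.

1/12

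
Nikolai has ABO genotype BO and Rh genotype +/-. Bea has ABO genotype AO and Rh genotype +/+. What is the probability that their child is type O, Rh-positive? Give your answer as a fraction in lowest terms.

1/4

ABO cross BO × AO → offspring phenotypes: 1/4 O, 1/4 A, 1/4 B, 1/4 AB.
Rh cross +/- × +/+ → 1 Rh+.
Independent loci: P(type O, Rh-positive) = 1/4 × 1 = 1/4.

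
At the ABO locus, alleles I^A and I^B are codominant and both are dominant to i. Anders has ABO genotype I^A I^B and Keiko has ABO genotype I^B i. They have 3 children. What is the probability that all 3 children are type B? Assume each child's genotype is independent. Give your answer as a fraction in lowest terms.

1/8

ABO cross I^A I^B × I^B i → 1/4 A, 1/2 B, 1/4 AB.
So P(type B) = 1/2 per child.
All 3 independent: (1/2)^3 = 1/8.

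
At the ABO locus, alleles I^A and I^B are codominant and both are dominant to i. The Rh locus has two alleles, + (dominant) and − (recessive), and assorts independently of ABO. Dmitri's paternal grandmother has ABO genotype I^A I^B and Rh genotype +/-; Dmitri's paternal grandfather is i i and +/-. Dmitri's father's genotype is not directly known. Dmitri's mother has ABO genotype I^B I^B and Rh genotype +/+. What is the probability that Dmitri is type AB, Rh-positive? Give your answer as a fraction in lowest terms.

1/4

Dmitri's father's ABO genotype from I^A I^B × i i: 1/2 I^A i, 1/2 I^B i.
Crossing each possibility with the mother I^B I^B and summing P(type AB): 1/2·1/2 + 1/2·0 = 1/4.
Similarly for Rh via the father's Rh distribution: P(Rh+) = 1.
Independent loci: 1/4 × 1 = 1/4.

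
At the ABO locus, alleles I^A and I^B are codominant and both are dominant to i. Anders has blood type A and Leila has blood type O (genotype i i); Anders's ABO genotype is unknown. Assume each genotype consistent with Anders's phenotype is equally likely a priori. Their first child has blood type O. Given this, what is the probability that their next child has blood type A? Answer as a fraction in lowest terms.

1/2

Possible genotypes: Anders ∈ {I^A I^A, I^A i}; Leila ∈ {i i}.
Weight each parental genotype pair by prior × P(type-O child):
  I^A i × i i: posterior weight 1; P(next child type A) = 1/2.
Weighted sum = 1/2.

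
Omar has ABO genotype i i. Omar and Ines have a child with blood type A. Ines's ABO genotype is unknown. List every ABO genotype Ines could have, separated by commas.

For each candidate genotype of Ines, check whether crossing it with i i can produce every observed child phenotype.
  I^A I^A → possible child types {A} ✓
  I^A I^B → possible child types {A, B} ✓
  I^A i → possible child types {O, A} ✓
  I^B I^B → possible child types {B} ✗
  I^B i → possible child types {O, B} ✗
  i i → possible child types {O} ✗

I^A I^A, I^A I^B, I^A i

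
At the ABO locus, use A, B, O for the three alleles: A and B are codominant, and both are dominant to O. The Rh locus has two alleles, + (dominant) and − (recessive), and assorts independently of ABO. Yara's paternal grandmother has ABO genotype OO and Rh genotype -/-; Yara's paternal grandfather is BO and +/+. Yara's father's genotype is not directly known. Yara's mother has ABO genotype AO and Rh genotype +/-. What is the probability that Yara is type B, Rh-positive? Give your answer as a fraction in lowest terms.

3/32

Yara's father's ABO genotype from OO × BO: 1/2 BO, 1/2 OO.
Crossing each possibility with the mother AO and summing P(type B): 1/2·1/4 + 1/2·0 = 1/8.
Similarly for Rh via the father's Rh distribution: P(Rh+) = 3/4.
Independent loci: 1/8 × 3/4 = 3/32.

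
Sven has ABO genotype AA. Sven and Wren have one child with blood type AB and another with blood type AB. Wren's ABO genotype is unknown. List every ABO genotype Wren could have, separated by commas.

AB, BB, BO

For each candidate genotype of Wren, check whether crossing it with AA can produce every observed child phenotype.
  AA → possible child types {A} ✗
  AB → possible child types {A, AB} ✓
  AO → possible child types {A} ✗
  BB → possible child types {AB} ✓
  BO → possible child types {A, AB} ✓
  OO → possible child types {A} ✗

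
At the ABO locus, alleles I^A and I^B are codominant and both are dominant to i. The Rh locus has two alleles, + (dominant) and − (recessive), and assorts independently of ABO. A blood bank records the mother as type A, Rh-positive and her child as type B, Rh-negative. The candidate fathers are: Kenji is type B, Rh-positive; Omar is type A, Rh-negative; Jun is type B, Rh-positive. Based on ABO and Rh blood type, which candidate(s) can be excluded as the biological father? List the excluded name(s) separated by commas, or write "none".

A candidate is excluded only if no genotype consistent with his phenotype could produce a type B, Rh-negative child with a type A, Rh-positive mother.
Omar (type A, Rh-): no genotype consistent with that phenotype can produce a type-B Rh- child with a type-A mother.

Omar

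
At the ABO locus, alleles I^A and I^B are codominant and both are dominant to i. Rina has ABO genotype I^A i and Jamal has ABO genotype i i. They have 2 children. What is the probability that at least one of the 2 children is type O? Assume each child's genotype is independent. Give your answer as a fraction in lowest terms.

3/4

ABO cross I^A i × i i → 1/2 O, 1/2 A.
So P(type O) = 1/2 per child.
P(none) = (1/2)^2 = 1/4; P(at least one) = 1 − 1/4 = 3/4.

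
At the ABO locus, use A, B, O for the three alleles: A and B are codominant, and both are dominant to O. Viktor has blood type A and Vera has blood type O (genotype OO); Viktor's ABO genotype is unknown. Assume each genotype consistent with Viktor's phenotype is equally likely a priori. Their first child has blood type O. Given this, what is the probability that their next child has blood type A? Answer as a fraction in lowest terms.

Possible genotypes: Viktor ∈ {AA, AO}; Vera ∈ {OO}.
Weight each parental genotype pair by prior × P(type-O child):
  AO × OO: posterior weight 1; P(next child type A) = 1/2.
Weighted sum = 1/2.

1/2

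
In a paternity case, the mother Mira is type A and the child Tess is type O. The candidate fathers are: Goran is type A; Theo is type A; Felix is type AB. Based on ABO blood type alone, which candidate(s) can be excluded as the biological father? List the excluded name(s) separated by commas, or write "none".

A candidate is excluded only if no genotype consistent with his phenotype could produce a type O child with a type A mother.
Felix (type AB): no genotype consistent with that phenotype can produce a type-O child with a type-A mother.

Felix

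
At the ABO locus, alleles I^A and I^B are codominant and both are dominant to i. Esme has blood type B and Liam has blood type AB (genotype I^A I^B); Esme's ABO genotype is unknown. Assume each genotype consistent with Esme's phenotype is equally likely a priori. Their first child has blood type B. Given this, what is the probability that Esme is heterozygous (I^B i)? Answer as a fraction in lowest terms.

1/2

Possible genotypes: Esme ∈ {I^B I^B, I^B i}; Liam ∈ {I^A I^B}.
Weight each parental genotype pair by prior × P(type-B child):
  I^B I^B × I^A I^B: posterior weight 1/2.
  I^B i × I^A I^B: posterior weight 1/2.
Sum the posterior weight over pairs where Esme is I^B i: 1/2.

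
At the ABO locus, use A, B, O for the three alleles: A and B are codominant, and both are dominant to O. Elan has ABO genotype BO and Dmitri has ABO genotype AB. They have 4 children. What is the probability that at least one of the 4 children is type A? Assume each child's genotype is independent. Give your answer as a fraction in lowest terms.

175/256

ABO cross BO × AB → 1/4 A, 1/2 B, 1/4 AB.
So P(type A) = 1/4 per child.
P(none) = (3/4)^4 = 81/256; P(at least one) = 1 − 81/256 = 175/256.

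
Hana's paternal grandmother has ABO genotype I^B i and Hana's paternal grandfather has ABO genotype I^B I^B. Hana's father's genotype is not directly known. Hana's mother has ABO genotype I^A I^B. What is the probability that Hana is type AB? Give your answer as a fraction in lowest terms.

Hana's father's ABO genotype from I^B i × I^B I^B: 1/2 I^B I^B, 1/2 I^B i.
Crossing each possibility with the mother I^A I^B and summing P(type AB): 1/2·1/2 + 1/2·1/4 = 3/8.

3/8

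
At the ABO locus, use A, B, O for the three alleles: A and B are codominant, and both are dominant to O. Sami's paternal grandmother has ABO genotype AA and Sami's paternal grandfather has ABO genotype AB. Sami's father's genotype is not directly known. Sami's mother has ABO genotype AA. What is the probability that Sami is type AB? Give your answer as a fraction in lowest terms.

Sami's father's ABO genotype from AA × AB: 1/2 AA, 1/2 AB.
Crossing each possibility with the mother AA and summing P(type AB): 1/2·0 + 1/2·1/2 = 1/4.

1/4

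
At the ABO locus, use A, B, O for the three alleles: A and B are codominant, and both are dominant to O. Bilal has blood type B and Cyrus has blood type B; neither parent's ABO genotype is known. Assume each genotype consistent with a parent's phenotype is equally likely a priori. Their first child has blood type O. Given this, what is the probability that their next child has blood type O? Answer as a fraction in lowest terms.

1/4

Possible genotypes: Bilal ∈ {BB, BO}; Cyrus ∈ {BB, BO}.
Weight each parental genotype pair by prior × P(type-O child):
  BO × BO: posterior weight 1; P(next child type O) = 1/4.
Weighted sum = 1/4.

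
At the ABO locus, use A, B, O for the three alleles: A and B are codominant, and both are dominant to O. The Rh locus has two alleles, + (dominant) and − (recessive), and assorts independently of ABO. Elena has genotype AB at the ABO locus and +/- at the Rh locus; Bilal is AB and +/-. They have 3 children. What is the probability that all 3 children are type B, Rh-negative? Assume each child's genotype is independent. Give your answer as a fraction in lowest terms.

ABO cross AB × AB → 1/4 A, 1/4 B, 1/2 AB.
Rh cross +/- × +/- → 3/4 Rh+, 1/4 Rh-; so P(type B, Rh-negative) = 1/4 × 1/4 = 1/16 per child.
All 3 independent: (1/16)^3 = 1/4096.

1/4096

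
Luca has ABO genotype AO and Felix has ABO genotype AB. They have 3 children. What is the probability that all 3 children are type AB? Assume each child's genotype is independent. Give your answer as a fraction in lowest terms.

ABO cross AO × AB → 1/2 A, 1/4 B, 1/4 AB.
So P(type AB) = 1/4 per child.
All 3 independent: (1/4)^3 = 1/64.

1/64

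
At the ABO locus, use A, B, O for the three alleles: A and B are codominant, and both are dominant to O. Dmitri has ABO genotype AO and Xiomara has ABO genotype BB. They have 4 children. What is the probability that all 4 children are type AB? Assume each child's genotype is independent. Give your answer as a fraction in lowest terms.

ABO cross AO × BB → 1/2 B, 1/2 AB.
So P(type AB) = 1/2 per child.
All 4 independent: (1/2)^4 = 1/16.

1/16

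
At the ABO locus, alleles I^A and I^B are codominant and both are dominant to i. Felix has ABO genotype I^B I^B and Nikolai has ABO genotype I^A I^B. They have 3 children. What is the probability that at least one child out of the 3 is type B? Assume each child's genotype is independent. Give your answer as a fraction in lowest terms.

7/8

ABO cross I^B I^B × I^A I^B → 1/2 B, 1/2 AB.
So P(type B) = 1/2 per child.
P(none) = (1/2)^3 = 1/8; P(at least one) = 1 − 1/8 = 7/8.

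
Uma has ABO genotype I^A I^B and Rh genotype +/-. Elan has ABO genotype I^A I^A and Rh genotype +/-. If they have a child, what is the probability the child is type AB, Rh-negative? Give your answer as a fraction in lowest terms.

ABO cross I^A I^B × I^A I^A → offspring phenotypes: 1/2 A, 1/2 AB.
Rh cross +/- × +/- → 3/4 Rh+, 1/4 Rh-.
Independent loci: P(type AB, Rh-negative) = 1/2 × 1/4 = 1/8.

1/8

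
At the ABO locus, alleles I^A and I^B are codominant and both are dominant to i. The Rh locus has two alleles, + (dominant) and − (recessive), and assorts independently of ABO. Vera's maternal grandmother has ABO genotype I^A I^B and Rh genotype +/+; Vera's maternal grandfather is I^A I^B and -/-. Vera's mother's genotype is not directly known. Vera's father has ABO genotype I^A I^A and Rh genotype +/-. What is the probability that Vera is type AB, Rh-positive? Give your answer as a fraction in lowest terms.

3/8

Vera's mother's ABO genotype from I^A I^B × I^A I^B: 1/4 I^A I^A, 1/2 I^A I^B, 1/4 I^B I^B.
Crossing each possibility with the father I^A I^A and summing P(type AB): 1/4·0 + 1/2·1/2 + 1/4·1 = 1/2.
Similarly for Rh via the mother's Rh distribution: P(Rh+) = 3/4.
Independent loci: 1/2 × 3/4 = 3/8.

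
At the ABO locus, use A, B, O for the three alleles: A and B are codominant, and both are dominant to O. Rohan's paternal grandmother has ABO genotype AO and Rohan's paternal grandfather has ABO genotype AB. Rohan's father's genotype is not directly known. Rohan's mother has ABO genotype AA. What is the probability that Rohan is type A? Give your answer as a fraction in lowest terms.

Rohan's father's ABO genotype from AO × AB: 1/4 AA, 1/4 AB, 1/4 AO, 1/4 BO.
Crossing each possibility with the mother AA and summing P(type A): 1/4·1 + 1/4·1/2 + 1/4·1 + 1/4·1/2 = 3/4.

3/4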